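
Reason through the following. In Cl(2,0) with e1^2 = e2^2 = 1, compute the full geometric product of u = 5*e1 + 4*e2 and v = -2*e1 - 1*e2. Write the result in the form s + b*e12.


Expand: (5*e1 + 4*e2)(-2*e1 - 1*e2)
= 5*(-2)*e1e1 + 5*(-1)*e1e2 + 4*(-2)*e2e1 + 4*(-1)*e2e2
Using e1^2 = e2^2 = 1, e2e1 = -e1e2:
Scalar part s = 5*(-2) + 4*(-1) = -10 + (-4) = -14
Bivector part b = 5*(-1) - 4*(-2) = -5 - (-8) = 3
uv = -14 + 3*e12


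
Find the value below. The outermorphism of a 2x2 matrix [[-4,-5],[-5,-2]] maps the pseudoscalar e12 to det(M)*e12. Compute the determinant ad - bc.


The outermorphism of a linear map f sends e1^e2 to f(e1)^f(e2).
f(e1) = -4*e1 - 5*e2
f(e2) = -5*e1 - 2*e2
f(e1) ^ f(e2) = (-4*e1 - 5*e2) ^ (-5*e1 - 2*e2)
= (-4)*(-2)*e12 + (-5)*(-5)*e21
= (8 - 25)*e12
= -17*e12
Coefficient = -17


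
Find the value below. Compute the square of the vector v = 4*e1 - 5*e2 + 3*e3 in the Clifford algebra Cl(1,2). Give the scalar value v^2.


v^2 = sum of c_i^2 * e_i^2
Positive signature terms (e_i^2 = +1): 4^2 = 16
Negative signature terms (e_j^2 = -1): (-5)^2 + 3^2 = 34
v^2 = 16 - 34 = -18


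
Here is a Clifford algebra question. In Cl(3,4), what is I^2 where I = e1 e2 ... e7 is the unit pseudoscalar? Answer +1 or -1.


The pseudoscalar I = e1...e_n (product of all n generators) of Cl(p,q) satisfies I^2 = (-1)^(q + n(n-1)/2).
p = 3, q = 4, n = p + q = 7
n(n-1)/2 = 7 * 6 / 2 = 21
Exponent = q + n(n-1)/2 = 4 + 21 = 25
I^2 = (-1)^25 = -1


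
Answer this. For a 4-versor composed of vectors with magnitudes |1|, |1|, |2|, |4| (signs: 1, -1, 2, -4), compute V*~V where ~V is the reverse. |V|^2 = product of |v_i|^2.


Each vector v_i has |v_i|^2 = s_i^2
Squared scales: 1^2 = 1, (-1)^2 = 1, 2^2 = 4, (-4)^2 = 16
|V|^2 = 1 * 1 * 4 * 16
= 64


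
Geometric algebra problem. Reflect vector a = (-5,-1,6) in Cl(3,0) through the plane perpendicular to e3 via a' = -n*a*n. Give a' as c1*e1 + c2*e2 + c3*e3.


Reflection formula: a' = -n*a*n, with n = e3 (unit vector, n^2 = 1).
For reflection through hyperplane perp to e3:
The component along e3 flips sign, others stay.
a = (-5, -1, 6)
a' = (-5, -1, -6)
a' = -5*e1 - 1*e2 - 6*e3


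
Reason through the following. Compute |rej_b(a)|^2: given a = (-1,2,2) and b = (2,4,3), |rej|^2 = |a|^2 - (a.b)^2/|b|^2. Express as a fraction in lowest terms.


|a|^2 = (-1)^2 + 2^2 + 2^2 = 9
|b|^2 = 2^2 + 4^2 + 3^2 = 29
a . b = (-1)*2 + 2*4 + 2*3 = 12
(a.b)^2 = 12^2 = 144
|rej|^2 = 9 - 144/29
= (261 - 144)/29
= 117/29
In lowest terms: 117/29


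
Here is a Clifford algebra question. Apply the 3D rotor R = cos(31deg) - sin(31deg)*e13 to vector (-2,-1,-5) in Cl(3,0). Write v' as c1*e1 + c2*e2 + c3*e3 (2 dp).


Rotor R = cos(31deg) - sin(31deg)*e13
Rotation angle theta = 2 * 31 = 62 degrees in the e13 plane (e1 -> e3).
The component perpendicular to the plane (e2) is invariant: v'_2 = v2 = -1.00
cos(62deg) = 0.4695, sin(62deg) = 0.8829
v'_1 = v1*cos(theta) - v3*sin(theta) = -2*0.4695 - (-5)*0.8829 = 3.48
v'_3 = v1*sin(theta) + v3*cos(theta) = -2*0.8829 + (-5)*0.4695 = -4.11
v' = 3.48*e1 - 1.00*e2 - 4.11*e3


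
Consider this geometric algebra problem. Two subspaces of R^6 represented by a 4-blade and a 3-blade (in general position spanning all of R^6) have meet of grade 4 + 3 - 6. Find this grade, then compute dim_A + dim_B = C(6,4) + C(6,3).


Meet grade = grade(A) + grade(B) - n
= 4 + 3 - 6 = 1
C(6,4) = 15
C(6,3) = 20
dim_A + dim_B = 15 + 20 = 35


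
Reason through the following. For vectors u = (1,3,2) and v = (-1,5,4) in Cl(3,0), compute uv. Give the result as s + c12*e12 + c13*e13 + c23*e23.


In Cl(3,0): e_i^2 = 1, e_ie_j = -e_je_i for i != j.
Scalar part = u . v = 1*(-1) + 3*5 + 2*4
= -1 + 15 + 8 = 22
e12 coeff = 1*5 - 3*(-1) = 5 - (-3) = 8
e13 coeff = 1*4 - 2*(-1) = 4 - (-2) = 6
e23 coeff = 3*4 - 2*5 = 12 - 10 = 2
uv = 22 + 8*e12 + 6*e13 + 2*e23


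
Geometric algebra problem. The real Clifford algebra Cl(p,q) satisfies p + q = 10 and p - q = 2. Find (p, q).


We need p + q = 10 and p - q = 2.
Adding: 2p = 10 + 2 = 12, so p = 6.
Then q = 10 - 6 = 4.
(p, q) = (6, 4)


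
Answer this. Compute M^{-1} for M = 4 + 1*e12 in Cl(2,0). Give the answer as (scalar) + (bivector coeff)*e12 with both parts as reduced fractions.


M = 4 + 1*e12, where e12^2 = -1.
Since M commutes with its reverse ~M = a - b*e12, M * ~M = a^2 - b^2*e12^2 = a^2 + b^2.
So M^{-1} = ~M / (a^2 + b^2) = (a - b*e12)/(a^2 + b^2).
a^2 + b^2 = 16 + 1 = 17
Scalar part = 4/17 = 4/17
Bivector coeff = -1/17 = -1/17
M^{-1} = 4/17 - 1/17*e12


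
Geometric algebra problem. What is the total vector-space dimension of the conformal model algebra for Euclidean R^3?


The conformal model of R^3 uses Cl(4,1): the 3 Euclidean generators plus two extra orthogonal generators e+ (e+^2 = +1) and e- (e-^2 = -1), from which the null vectors e0, einf are built.
Number of generators m = 3 + 2 = 5.
dim Cl(p,q) = 2^m = 2^5 = 32


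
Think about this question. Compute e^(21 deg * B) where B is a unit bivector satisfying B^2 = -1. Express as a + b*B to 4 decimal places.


For a unit bivector B with B^2 = -1, the exponential series gives
e^(theta*B) = cos(theta) + sin(theta)*B (the GA analogue of Euler's formula).
theta = 21 degrees = 0.366519 rad
cos(21 deg) = 0.9336
sin(21 deg) = 0.3584
exp(theta*B) = 0.9336 + 0.3584*B


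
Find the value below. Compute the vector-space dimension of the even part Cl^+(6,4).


Even subalgebra dimension = 2^(n-1)
n = 6 + 4 = 10
2^(10 - 1) = 2^9 = 512
Verification: sum of C(10,k) for even k = 1 + 45 + 210 + 210 + 45 + 1 = 512
Result = 512


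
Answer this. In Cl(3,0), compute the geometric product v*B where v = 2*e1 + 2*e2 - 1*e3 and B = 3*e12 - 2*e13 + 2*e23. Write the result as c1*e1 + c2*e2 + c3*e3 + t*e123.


vB has grade-1 (vector) and grade-3 (trivector) parts: vB = (v _| B) + (v ^ B).
Vector part <vB>_1:
  e1: -v2*b12 - v3*b13 = -(2)*(3) - (-1)*(-2) = -8
  e2: v1*b12 - v3*b23 = (2)*(3) - (-1)*(2) = 8
  e3: v1*b13 + v2*b23 = (2)*(-2) + (2)*(2) = 0
Trivector part <vB>_3:
  e123: v1*b23 - v2*b13 + v3*b12 = (2)*(2) - (2)*(-2) + (-1)*(3) = 5
vB = -8*e1 + 8*e2 + 0*e3 + 5*e123


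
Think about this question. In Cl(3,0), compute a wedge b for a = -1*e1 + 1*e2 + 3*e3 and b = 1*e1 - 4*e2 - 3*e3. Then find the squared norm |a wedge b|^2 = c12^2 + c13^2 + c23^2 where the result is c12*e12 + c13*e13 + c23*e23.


a wedge b = (a1*b2 - a2*b1)*e12 + (a1*b3 - a3*b1)*e13 + (a2*b3 - a3*b2)*e23
e12 coeff: (-1)*(-4) - 1*1 = 4 - 1 = 3
e13 coeff: (-1)*(-3) - 3*1 = 3 - 3 = 0
e23 coeff: 1*(-3) - 3*(-4) = -3 - (-12) = 9
|a wedge b|^2 = 3^2 + 0^2 + 9^2
= 9 + 0 + 81
= 90


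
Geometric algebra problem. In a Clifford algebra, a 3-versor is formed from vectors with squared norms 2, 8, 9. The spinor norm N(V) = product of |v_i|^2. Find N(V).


Spinor norm N(V) = |v1|^2 * |v2|^2 * ... * |v3|^2
= 2 * 8 * 9
Running product: 2, 16, 144
N(V) = 144


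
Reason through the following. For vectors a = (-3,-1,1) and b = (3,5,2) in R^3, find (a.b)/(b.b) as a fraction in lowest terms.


Projection coefficient = (a . b) / (b . b)
a . b = (-3)*3 + (-1)*5 + 1*2
= -9 + (-5) + 2 = -12
b . b = 3^2 + 5^2 + 2^2
= 9 + 25 + 4 = 38
Coefficient = -12/38
In lowest terms: -6/19


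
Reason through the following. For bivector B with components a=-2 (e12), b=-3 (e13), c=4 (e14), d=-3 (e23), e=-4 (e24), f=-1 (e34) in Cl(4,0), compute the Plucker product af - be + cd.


Plucker relation: af - be + cd
a*f = (-2)*(-1) = 2
b*e = (-3)*(-4) = 12
c*d = 4*(-3) = -12
af - be + cd = 2 - 12 + (-12)
= -22


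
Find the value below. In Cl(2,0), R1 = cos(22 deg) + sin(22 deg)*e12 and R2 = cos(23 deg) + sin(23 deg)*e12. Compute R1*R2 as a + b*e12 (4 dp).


Same-plane rotors commute and their half-angles add:
R1*R2 = cos(a1 + a2) + sin(a1 + a2)*e12.
a1 + a2 = 22 + 23 = 45 deg
cos(45 deg) = 0.7071
sin(45 deg) = 0.7071
R1*R2 = 0.7071 + 0.7071*e12


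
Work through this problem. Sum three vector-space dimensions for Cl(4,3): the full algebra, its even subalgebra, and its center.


n = 4 + 3 = 7
Total dim = 2^7 = 128
Even subalgebra dim = 2^6 = 64
n is odd, so center dim = 2
Sum = 128 + 64 + 2 = 194


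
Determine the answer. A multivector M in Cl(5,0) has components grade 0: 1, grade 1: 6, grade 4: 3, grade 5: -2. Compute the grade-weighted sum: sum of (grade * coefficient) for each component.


Grade-weighted sum = sum of grade_k * coefficient_k
0*1 = 0
1*6 = 6
4*3 = 12
5*(-2) = -10
Total = 0 + 6 + 12 + (-10) = 8


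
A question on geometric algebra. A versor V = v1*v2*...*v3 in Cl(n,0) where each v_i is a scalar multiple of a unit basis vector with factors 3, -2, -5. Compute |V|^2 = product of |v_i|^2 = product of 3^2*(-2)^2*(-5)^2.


Each vector v_i has |v_i|^2 = s_i^2
Squared scales: 3^2 = 9, (-2)^2 = 4, (-5)^2 = 25
|V|^2 = 9 * 4 * 25
= 900


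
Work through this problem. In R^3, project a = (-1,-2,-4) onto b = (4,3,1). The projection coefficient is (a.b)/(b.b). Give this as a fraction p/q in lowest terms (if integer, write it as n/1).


Projection coefficient = (a . b) / (b . b)
a . b = (-1)*4 + (-2)*3 + (-4)*1
= -4 + (-6) + (-4) = -14
b . b = 4^2 + 3^2 + 1^2
= 16 + 9 + 1 = 26
Coefficient = -14/26
In lowest terms: -7/13


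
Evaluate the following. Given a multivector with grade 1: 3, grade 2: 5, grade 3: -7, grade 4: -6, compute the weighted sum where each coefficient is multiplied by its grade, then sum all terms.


Grade-weighted sum = sum of grade_k * coefficient_k
1*3 = 3
2*5 = 10
3*(-7) = -21
4*(-6) = -24
Total = 3 + 10 + (-21) + (-24) = -32


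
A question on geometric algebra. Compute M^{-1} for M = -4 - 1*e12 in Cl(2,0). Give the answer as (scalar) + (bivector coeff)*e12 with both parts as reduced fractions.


M = -4 - 1*e12, where e12^2 = -1.
Since M commutes with its reverse ~M = a - b*e12, M * ~M = a^2 - b^2*e12^2 = a^2 + b^2.
So M^{-1} = ~M / (a^2 + b^2) = (a - b*e12)/(a^2 + b^2).
a^2 + b^2 = 16 + 1 = 17
Scalar part = -4/17 = -4/17
Bivector coeff = 1/17 = 1/17
M^{-1} = -4/17 + 1/17*e12


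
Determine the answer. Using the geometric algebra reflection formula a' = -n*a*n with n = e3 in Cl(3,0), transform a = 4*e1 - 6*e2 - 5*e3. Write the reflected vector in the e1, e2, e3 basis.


Reflection formula: a' = -n*a*n, with n = e3 (unit vector, n^2 = 1).
For reflection through hyperplane perp to e3:
The component along e3 flips sign, others stay.
a = (4, -6, -5)
a' = (4, -6, 5)
a' = 4*e1 - 6*e2 + 5*e3


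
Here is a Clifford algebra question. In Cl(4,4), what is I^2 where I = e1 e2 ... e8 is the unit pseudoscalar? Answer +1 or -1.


The pseudoscalar I = e1...e_n (product of all n generators) of Cl(p,q) satisfies I^2 = (-1)^(q + n(n-1)/2).
p = 4, q = 4, n = p + q = 8
n(n-1)/2 = 8 * 7 / 2 = 28
Exponent = q + n(n-1)/2 = 4 + 28 = 32
I^2 = (-1)^32 = +1


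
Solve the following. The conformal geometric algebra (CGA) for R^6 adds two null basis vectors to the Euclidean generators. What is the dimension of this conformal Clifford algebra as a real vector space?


The conformal model of R^6 uses Cl(7,1): the 6 Euclidean generators plus two extra orthogonal generators e+ (e+^2 = +1) and e- (e-^2 = -1), from which the null vectors e0, einf are built.
Number of generators m = 6 + 2 = 8.
dim Cl(p,q) = 2^m = 2^8 = 256


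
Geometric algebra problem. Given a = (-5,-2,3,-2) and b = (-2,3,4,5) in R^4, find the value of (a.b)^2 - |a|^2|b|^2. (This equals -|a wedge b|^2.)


a . b = (-5)*(-2) + (-2)*3 + 3*4 + (-2)*5
= 10 + (-6) + 12 + (-10) = 6
|a|^2 = (-5)^2 + (-2)^2 + 3^2 + (-2)^2 = 42
|b|^2 = (-2)^2 + 3^2 + 4^2 + 5^2 = 54
(a.b)^2 = 6^2 = 36
|a|^2 * |b|^2 = 42 * 54 = 2268
Result = 36 - 2268 = -2232


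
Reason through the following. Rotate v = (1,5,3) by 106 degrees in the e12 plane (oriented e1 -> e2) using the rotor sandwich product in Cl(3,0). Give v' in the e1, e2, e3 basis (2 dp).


Rotor R = cos(53deg) - sin(53deg)*e12
Rotation angle theta = 2 * 53 = 106 degrees in the e12 plane (e1 -> e2).
The component perpendicular to the plane (e3) is invariant: v'_3 = v3 = 3.00
cos(106deg) = -0.2756, sin(106deg) = 0.9613
v'_1 = v1*cos(theta) - v2*sin(theta) = 1*(-0.2756) - 5*0.9613 = -5.08
v'_2 = v1*sin(theta) + v2*cos(theta) = 1*0.9613 + 5*(-0.2756) = -0.42
v' = -5.08*e1 - 0.42*e2 + 3.00*e3


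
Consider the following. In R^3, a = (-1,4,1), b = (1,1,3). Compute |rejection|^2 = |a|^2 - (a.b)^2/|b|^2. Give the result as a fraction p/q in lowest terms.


|a|^2 = (-1)^2 + 4^2 + 1^2 = 18
|b|^2 = 1^2 + 1^2 + 3^2 = 11
a . b = (-1)*1 + 4*1 + 1*3 = 6
(a.b)^2 = 6^2 = 36
|rej|^2 = 18 - 36/11
= (198 - 36)/11
= 162/11
In lowest terms: 162/11


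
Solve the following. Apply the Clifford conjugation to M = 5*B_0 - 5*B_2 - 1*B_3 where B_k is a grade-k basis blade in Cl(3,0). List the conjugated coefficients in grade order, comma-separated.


Clifford conjugate sign for grade k: (-1)^(k(k+1)/2)
Grade 0: (-1)^(0*1/2) = (-1)^0 = 1, coeff 5 -> 5
Grade 2: (-1)^(2*3/2) = (-1)^3 = -1, coeff -5 -> 5
Grade 3: (-1)^(3*4/2) = (-1)^6 = 1, coeff -1 -> -1
Conjugated coefficients: 5, 5, -1


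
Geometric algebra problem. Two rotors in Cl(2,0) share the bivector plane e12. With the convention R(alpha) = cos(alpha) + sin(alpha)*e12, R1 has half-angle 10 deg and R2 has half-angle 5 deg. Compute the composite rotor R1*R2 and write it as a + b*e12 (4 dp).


Same-plane rotors commute and their half-angles add:
R1*R2 = cos(a1 + a2) + sin(a1 + a2)*e12.
a1 + a2 = 10 + 5 = 15 deg
cos(15 deg) = 0.9659
sin(15 deg) = 0.2588
R1*R2 = 0.9659 + 0.2588*e12


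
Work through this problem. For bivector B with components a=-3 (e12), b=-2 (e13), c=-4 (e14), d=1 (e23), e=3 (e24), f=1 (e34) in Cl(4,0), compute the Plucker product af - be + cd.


Plucker relation: af - be + cd
a*f = (-3)*1 = -3
b*e = (-2)*3 = -6
c*d = (-4)*1 = -4
af - be + cd = -3 - (-6) + (-4)
= -1


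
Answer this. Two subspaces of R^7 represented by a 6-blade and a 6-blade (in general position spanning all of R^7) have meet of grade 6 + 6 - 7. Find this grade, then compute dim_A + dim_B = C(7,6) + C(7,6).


Meet grade = grade(A) + grade(B) - n
= 6 + 6 - 7 = 5
C(7,6) = 7
C(7,6) = 7
dim_A + dim_B = 7 + 7 = 14


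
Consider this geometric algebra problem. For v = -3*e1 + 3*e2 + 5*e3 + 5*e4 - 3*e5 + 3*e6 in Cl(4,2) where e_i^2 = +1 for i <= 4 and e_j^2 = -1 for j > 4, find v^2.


v^2 = sum of c_i^2 * e_i^2
Positive signature terms (e_i^2 = +1): (-3)^2 + 3^2 + 5^2 + 5^2 = 68
Negative signature terms (e_j^2 = -1): (-3)^2 + 3^2 = 18
v^2 = 68 - 18 = 50


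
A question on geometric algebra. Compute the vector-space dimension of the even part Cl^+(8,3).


Even subalgebra dimension = 2^(n-1)
n = 8 + 3 = 11
2^(11 - 1) = 2^10 = 1024
Verification: sum of C(11,k) for even k = 1 + 55 + 330 + 462 + 165 + 11 = 1024
Result = 1024


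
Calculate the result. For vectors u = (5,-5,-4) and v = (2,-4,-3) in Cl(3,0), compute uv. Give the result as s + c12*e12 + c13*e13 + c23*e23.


In Cl(3,0): e_i^2 = 1, e_ie_j = -e_je_i for i != j.
Scalar part = u . v = 5*2 + (-5)*(-4) + (-4)*(-3)
= 10 + 20 + 12 = 42
e12 coeff = 5*(-4) - (-5)*2 = -20 - (-10) = -10
e13 coeff = 5*(-3) - (-4)*2 = -15 - (-8) = -7
e23 coeff = (-5)*(-3) - (-4)*(-4) = 15 - 16 = -1
uv = 42 - 10*e12 - 7*e13 - 1*e23


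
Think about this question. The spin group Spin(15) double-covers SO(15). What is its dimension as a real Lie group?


Spin(n) double-covers SO(n); both have Lie algebra so(n) of dimension n(n-1)/2.
n = 15
n(n-1) = 15 * 14 = 210
dim Spin(15) = 210/2 = 105


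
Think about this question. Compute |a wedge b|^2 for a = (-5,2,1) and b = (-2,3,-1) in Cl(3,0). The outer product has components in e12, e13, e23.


a wedge b = (a1*b2 - a2*b1)*e12 + (a1*b3 - a3*b1)*e13 + (a2*b3 - a3*b2)*e23
e12 coeff: (-5)*3 - 2*(-2) = -15 - (-4) = -11
e13 coeff: (-5)*(-1) - 1*(-2) = 5 - (-2) = 7
e23 coeff: 2*(-1) - 1*3 = -2 - 3 = -5
|a wedge b|^2 = (-11)^2 + 7^2 + (-5)^2
= 121 + 49 + 25
= 195


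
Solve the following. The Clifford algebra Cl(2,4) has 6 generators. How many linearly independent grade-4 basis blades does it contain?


Number of grade-k basis blades in Cl(p,q) with n = p + q is C(n, k).
n = 2 + 4 = 6
C(6, 4) = 6! / (4! * 2!)
= 720 / (24 * 2)
= 15


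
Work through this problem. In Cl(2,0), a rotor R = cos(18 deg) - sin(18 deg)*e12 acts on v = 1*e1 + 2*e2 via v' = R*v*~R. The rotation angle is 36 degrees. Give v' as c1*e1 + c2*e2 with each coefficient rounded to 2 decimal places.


Rotor R = cos(18deg) - sin(18deg)*e12
Rotation angle theta = 2 * 18 = 36 degrees
v' = R*v*~R rotates v by theta.
cos(36deg) = 0.8090, sin(36deg) = 0.5878
v'_1 = 1*cos(36deg) - 2*sin(36deg)
= 1*0.8090 - 2*0.5878
= -0.37
v'_2 = 1*sin(36deg) + 2*cos(36deg)
= 1*0.5878 + 2*0.8090
= 2.21
v' = -0.37*e1 + 2.21*e2


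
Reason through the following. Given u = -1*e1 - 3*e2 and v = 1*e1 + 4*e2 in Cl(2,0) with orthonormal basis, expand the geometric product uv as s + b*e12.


Expand: (-1*e1 - 3*e2)(1*e1 + 4*e2)
= (-1)*1*e1e1 + (-1)*4*e1e2 + (-3)*1*e2e1 + (-3)*4*e2e2
Using e1^2 = e2^2 = 1, e2e1 = -e1e2:
Scalar part s = (-1)*1 + (-3)*4 = -1 + (-12) = -13
Bivector part b = (-1)*4 - (-3)*1 = -4 - (-3) = -1
uv = -13 - 1*e12


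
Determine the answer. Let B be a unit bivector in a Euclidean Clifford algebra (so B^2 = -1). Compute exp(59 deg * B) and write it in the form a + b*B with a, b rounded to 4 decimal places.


For a unit bivector B with B^2 = -1, the exponential series gives
e^(theta*B) = cos(theta) + sin(theta)*B (the GA analogue of Euler's formula).
theta = 59 degrees = 1.029744 rad
cos(59 deg) = 0.5150
sin(59 deg) = 0.8572
exp(theta*B) = 0.5150 + 0.8572*B


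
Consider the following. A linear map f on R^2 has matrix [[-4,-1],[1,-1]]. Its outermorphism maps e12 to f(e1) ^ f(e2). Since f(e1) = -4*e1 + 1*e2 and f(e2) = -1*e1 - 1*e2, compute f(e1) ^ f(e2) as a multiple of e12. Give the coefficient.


The outermorphism of a linear map f sends e1^e2 to f(e1)^f(e2).
f(e1) = -4*e1 + 1*e2
f(e2) = -1*e1 - 1*e2
f(e1) ^ f(e2) = (-4*e1 + 1*e2) ^ (-1*e1 - 1*e2)
= (-4)*(-1)*e12 + 1*(-1)*e21
= (4 - (-1))*e12
= 5*e12
Coefficient = 5


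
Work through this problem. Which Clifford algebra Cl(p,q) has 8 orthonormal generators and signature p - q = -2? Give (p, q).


We need p + q = 8 and p - q = -2.
Adding: 2p = 8 + (-2) = 6, so p = 3.
Then q = 8 - 3 = 5.
(p, q) = (3, 5)


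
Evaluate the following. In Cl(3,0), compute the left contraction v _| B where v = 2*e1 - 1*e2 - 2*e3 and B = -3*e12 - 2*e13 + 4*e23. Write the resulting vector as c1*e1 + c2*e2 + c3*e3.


Left contraction v _| B = <vB>_1 (grade-1 part of the geometric product vB).
Using e1_|e12 = e2, e2_|e12 = -e1, e1_|e13 = e3, e3_|e13 = -e1, e2_|e23 = e3, e3_|e23 = -e2:
e1 coeff: -v2*b12 - v3*b13 = -(-1)*(-3) - (-2)*(-2) = -7
e2 coeff: v1*b12 - v3*b23 = (2)*(-3) - (-2)*(4) = 2
e3 coeff: v1*b13 + v2*b23 = (2)*(-2) + (-1)*(4) = -8
v _| B = -7*e1 + 2*e2 - 8*e3


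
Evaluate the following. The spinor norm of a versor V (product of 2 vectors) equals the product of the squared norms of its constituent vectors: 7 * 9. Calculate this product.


Spinor norm N(V) = |v1|^2 * |v2|^2 * ... * |v2|^2
= 7 * 9
Running product: 7, 63
N(V) = 63


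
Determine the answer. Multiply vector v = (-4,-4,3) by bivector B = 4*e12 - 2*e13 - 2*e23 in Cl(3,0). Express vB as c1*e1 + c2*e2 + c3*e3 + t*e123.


vB has grade-1 (vector) and grade-3 (trivector) parts: vB = (v _| B) + (v ^ B).
Vector part <vB>_1:
  e1: -v2*b12 - v3*b13 = -(-4)*(4) - (3)*(-2) = 22
  e2: v1*b12 - v3*b23 = (-4)*(4) - (3)*(-2) = -10
  e3: v1*b13 + v2*b23 = (-4)*(-2) + (-4)*(-2) = 16
Trivector part <vB>_3:
  e123: v1*b23 - v2*b13 + v3*b12 = (-4)*(-2) - (-4)*(-2) + (3)*(4) = 12
vB = 22*e1 - 10*e2 + 16*e3 + 12*e123


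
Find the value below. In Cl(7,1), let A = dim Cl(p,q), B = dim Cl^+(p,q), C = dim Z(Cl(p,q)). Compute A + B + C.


n = 7 + 1 = 8
Total dim = 2^8 = 256
Even subalgebra dim = 2^7 = 128
n is even, so center dim = 1
Sum = 256 + 128 + 1 = 385


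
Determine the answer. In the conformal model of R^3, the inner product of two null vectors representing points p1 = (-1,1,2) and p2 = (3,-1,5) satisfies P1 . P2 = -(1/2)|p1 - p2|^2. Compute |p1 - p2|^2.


p1 - p2 = (-4, 2, -3)
|p1 - p2|^2 = (-4)^2 + 2^2 + (-3)^2
= 16 + 4 + 9
= 29


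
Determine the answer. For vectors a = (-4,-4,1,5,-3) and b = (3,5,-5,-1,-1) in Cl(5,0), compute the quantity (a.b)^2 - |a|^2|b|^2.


a . b = (-4)*3 + (-4)*5 + 1*(-5) + 5*(-1) + (-3)*(-1)
= -12 + (-20) + (-5) + (-5) + 3 = -39
|a|^2 = (-4)^2 + (-4)^2 + 1^2 + 5^2 + (-3)^2 = 67
|b|^2 = 3^2 + 5^2 + (-5)^2 + (-1)^2 + (-1)^2 = 61
(a.b)^2 = (-39)^2 = 1521
|a|^2 * |b|^2 = 67 * 61 = 4087
Result = 1521 - 4087 = -2566


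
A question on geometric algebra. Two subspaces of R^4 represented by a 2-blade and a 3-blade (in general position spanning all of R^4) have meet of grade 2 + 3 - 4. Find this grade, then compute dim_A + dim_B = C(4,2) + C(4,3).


Meet grade = grade(A) + grade(B) - n
= 2 + 3 - 4 = 1
C(4,2) = 6
C(4,3) = 4
dim_A + dim_B = 6 + 4 = 10


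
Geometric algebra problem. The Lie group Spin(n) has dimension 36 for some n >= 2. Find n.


dim Spin(n) = dim so(n) = n(n-1)/2.
Solve n(n-1)/2 = 36, i.e. n^2 - n - 72 = 0.
Discriminant = 1 + 8*36 = 289
n = (1 + sqrt(289))/2 = (1 + 17)/2 = 9


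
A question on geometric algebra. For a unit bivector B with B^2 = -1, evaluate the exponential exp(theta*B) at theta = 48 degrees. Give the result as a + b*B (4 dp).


For a unit bivector B with B^2 = -1, the exponential series gives
e^(theta*B) = cos(theta) + sin(theta)*B (the GA analogue of Euler's formula).
theta = 48 degrees = 0.837758 rad
cos(48 deg) = 0.6691
sin(48 deg) = 0.7431
exp(theta*B) = 0.6691 + 0.7431*B


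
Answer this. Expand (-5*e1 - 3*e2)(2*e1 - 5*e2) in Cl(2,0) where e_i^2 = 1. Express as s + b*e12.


Expand: (-5*e1 - 3*e2)(2*e1 - 5*e2)
= (-5)*2*e1e1 + (-5)*(-5)*e1e2 + (-3)*2*e2e1 + (-3)*(-5)*e2e2
Using e1^2 = e2^2 = 1, e2e1 = -e1e2:
Scalar part s = (-5)*2 + (-3)*(-5) = -10 + 15 = 5
Bivector part b = (-5)*(-5) - (-3)*2 = 25 - (-6) = 31
uv = 5 + 31*e12


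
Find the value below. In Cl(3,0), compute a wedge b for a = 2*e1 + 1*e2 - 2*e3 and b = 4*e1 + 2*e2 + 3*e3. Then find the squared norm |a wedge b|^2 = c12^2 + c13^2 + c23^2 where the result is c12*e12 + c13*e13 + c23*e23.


a wedge b = (a1*b2 - a2*b1)*e12 + (a1*b3 - a3*b1)*e13 + (a2*b3 - a3*b2)*e23
e12 coeff: 2*2 - 1*4 = 4 - 4 = 0
e13 coeff: 2*3 - (-2)*4 = 6 - (-8) = 14
e23 coeff: 1*3 - (-2)*2 = 3 - (-4) = 7
|a wedge b|^2 = 0^2 + 14^2 + 7^2
= 0 + 196 + 49
= 245


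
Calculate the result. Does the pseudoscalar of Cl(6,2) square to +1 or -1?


The pseudoscalar I = e1...e_n (product of all n generators) of Cl(p,q) satisfies I^2 = (-1)^(q + n(n-1)/2).
p = 6, q = 2, n = p + q = 8
n(n-1)/2 = 8 * 7 / 2 = 28
Exponent = q + n(n-1)/2 = 2 + 28 = 30
I^2 = (-1)^30 = +1


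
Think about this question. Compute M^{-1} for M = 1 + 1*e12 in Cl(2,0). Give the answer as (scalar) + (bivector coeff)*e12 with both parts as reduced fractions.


M = 1 + 1*e12, where e12^2 = -1.
Since M commutes with its reverse ~M = a - b*e12, M * ~M = a^2 - b^2*e12^2 = a^2 + b^2.
So M^{-1} = ~M / (a^2 + b^2) = (a - b*e12)/(a^2 + b^2).
a^2 + b^2 = 1 + 1 = 2
Scalar part = 1/2 = 1/2
Bivector coeff = -1/2 = -1/2
M^{-1} = 1/2 - 1/2*e12


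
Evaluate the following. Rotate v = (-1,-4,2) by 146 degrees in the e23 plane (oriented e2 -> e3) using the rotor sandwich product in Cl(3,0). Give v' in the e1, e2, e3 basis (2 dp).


Rotor R = cos(73deg) - sin(73deg)*e23
Rotation angle theta = 2 * 73 = 146 degrees in the e23 plane (e2 -> e3).
The component perpendicular to the plane (e1) is invariant: v'_1 = v1 = -1.00
cos(146deg) = -0.8290, sin(146deg) = 0.5592
v'_2 = v2*cos(theta) - v3*sin(theta) = -4*(-0.8290) - 2*0.5592 = 2.20
v'_3 = v2*sin(theta) + v3*cos(theta) = -4*0.5592 + 2*(-0.8290) = -3.89
v' = -1.00*e1 + 2.20*e2 - 3.89*e3


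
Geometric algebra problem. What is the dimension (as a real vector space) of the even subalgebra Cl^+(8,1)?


Even subalgebra dimension = 2^(n-1)
n = 8 + 1 = 9
2^(9 - 1) = 2^8 = 256
Verification: sum of C(9,k) for even k = 1 + 36 + 126 + 84 + 9 = 256
Result = 256


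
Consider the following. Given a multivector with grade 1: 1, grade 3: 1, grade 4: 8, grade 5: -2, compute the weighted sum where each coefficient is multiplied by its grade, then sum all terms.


Grade-weighted sum = sum of grade_k * coefficient_k
1*1 = 1
3*1 = 3
4*8 = 32
5*(-2) = -10
Total = 1 + 3 + 32 + (-10) = 26


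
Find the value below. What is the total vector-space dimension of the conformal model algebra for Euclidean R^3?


The conformal model of R^3 uses Cl(4,1): the 3 Euclidean generators plus two extra orthogonal generators e+ (e+^2 = +1) and e- (e-^2 = -1), from which the null vectors e0, einf are built.
Number of generators m = 3 + 2 = 5.
dim Cl(p,q) = 2^m = 2^5 = 32


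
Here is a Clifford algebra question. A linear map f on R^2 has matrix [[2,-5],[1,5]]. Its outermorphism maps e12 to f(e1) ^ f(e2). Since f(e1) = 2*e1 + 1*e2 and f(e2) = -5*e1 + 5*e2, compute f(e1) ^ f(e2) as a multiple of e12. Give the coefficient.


The outermorphism of a linear map f sends e1^e2 to f(e1)^f(e2).
f(e1) = 2*e1 + 1*e2
f(e2) = -5*e1 + 5*e2
f(e1) ^ f(e2) = (2*e1 + 1*e2) ^ (-5*e1 + 5*e2)
= 2*5*e12 + 1*(-5)*e21
= (10 - (-5))*e12
= 15*e12
Coefficient = 15


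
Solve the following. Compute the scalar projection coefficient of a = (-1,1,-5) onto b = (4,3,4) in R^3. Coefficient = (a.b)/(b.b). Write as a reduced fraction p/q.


Projection coefficient = (a . b) / (b . b)
a . b = (-1)*4 + 1*3 + (-5)*4
= -4 + 3 + (-20) = -21
b . b = 4^2 + 3^2 + 4^2
= 16 + 9 + 16 = 41
Coefficient = -21/41
In lowest terms: -21/41


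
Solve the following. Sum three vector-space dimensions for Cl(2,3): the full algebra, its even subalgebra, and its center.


n = 2 + 3 = 5
Total dim = 2^5 = 32
Even subalgebra dim = 2^4 = 16
n is odd, so center dim = 2
Sum = 32 + 16 + 2 = 50


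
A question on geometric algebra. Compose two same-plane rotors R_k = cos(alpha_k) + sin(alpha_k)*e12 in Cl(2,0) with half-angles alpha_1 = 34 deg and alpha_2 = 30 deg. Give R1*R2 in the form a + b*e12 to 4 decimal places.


Same-plane rotors commute and their half-angles add:
R1*R2 = cos(a1 + a2) + sin(a1 + a2)*e12.
a1 + a2 = 34 + 30 = 64 deg
cos(64 deg) = 0.4384
sin(64 deg) = 0.8988
R1*R2 = 0.4384 + 0.8988*e12


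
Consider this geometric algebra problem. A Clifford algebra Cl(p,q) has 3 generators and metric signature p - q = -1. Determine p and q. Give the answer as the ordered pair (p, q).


We need p + q = 3 and p - q = -1.
Adding: 2p = 3 + (-1) = 2, so p = 1.
Then q = 3 - 1 = 2.
(p, q) = (1, 2)


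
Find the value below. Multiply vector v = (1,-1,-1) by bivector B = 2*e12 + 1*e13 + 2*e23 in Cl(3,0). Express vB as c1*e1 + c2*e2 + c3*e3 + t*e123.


vB has grade-1 (vector) and grade-3 (trivector) parts: vB = (v _| B) + (v ^ B).
Vector part <vB>_1:
  e1: -v2*b12 - v3*b13 = -(-1)*(2) - (-1)*(1) = 3
  e2: v1*b12 - v3*b23 = (1)*(2) - (-1)*(2) = 4
  e3: v1*b13 + v2*b23 = (1)*(1) + (-1)*(2) = -1
Trivector part <vB>_3:
  e123: v1*b23 - v2*b13 + v3*b12 = (1)*(2) - (-1)*(1) + (-1)*(2) = 1
vB = 3*e1 + 4*e2 - 1*e3 + 1*e123


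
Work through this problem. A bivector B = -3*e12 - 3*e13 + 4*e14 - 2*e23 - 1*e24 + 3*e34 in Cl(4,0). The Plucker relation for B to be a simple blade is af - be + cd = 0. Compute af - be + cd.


Plucker relation: af - be + cd
a*f = (-3)*3 = -9
b*e = (-3)*(-1) = 3
c*d = 4*(-2) = -8
af - be + cd = -9 - 3 + (-8)
= -20


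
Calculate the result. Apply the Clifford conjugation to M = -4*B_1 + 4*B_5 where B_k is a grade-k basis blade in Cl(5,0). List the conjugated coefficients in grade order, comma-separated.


Clifford conjugate sign for grade k: (-1)^(k(k+1)/2)
Grade 1: (-1)^(1*2/2) = (-1)^1 = -1, coeff -4 -> 4
Grade 5: (-1)^(5*6/2) = (-1)^15 = -1, coeff 4 -> -4
Conjugated coefficients: 4, -4


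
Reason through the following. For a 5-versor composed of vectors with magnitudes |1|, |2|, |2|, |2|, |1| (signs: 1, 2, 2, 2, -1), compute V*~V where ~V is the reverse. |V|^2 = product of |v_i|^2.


Each vector v_i has |v_i|^2 = s_i^2
Squared scales: 1^2 = 1, 2^2 = 4, 2^2 = 4, 2^2 = 4, (-1)^2 = 1
|V|^2 = 1 * 4 * 4 * 4 * 1
= 64


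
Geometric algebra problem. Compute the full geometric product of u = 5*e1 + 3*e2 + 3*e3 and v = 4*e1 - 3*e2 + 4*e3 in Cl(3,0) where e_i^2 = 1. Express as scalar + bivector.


In Cl(3,0): e_i^2 = 1, e_ie_j = -e_je_i for i != j.
Scalar part = u . v = 5*4 + 3*(-3) + 3*4
= 20 + (-9) + 12 = 23
e12 coeff = 5*(-3) - 3*4 = -15 - 12 = -27
e13 coeff = 5*4 - 3*4 = 20 - 12 = 8
e23 coeff = 3*4 - 3*(-3) = 12 - (-9) = 21
uv = 23 - 27*e12 + 8*e13 + 21*e23


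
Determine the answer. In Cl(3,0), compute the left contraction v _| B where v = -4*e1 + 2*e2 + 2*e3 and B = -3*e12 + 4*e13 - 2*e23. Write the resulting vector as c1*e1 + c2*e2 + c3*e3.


Left contraction v _| B = <vB>_1 (grade-1 part of the geometric product vB).
Using e1_|e12 = e2, e2_|e12 = -e1, e1_|e13 = e3, e3_|e13 = -e1, e2_|e23 = e3, e3_|e23 = -e2:
e1 coeff: -v2*b12 - v3*b13 = -(2)*(-3) - (2)*(4) = -2
e2 coeff: v1*b12 - v3*b23 = (-4)*(-3) - (2)*(-2) = 16
e3 coeff: v1*b13 + v2*b23 = (-4)*(4) + (2)*(-2) = -20
v _| B = -2*e1 + 16*e2 - 20*e3


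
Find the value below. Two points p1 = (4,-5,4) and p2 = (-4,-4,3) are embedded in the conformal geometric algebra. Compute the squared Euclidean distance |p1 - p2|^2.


p1 - p2 = (8, -1, 1)
|p1 - p2|^2 = 8^2 + (-1)^2 + 1^2
= 64 + 1 + 1
= 66


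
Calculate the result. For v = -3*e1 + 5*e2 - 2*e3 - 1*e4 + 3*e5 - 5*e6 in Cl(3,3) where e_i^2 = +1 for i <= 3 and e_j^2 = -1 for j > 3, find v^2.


v^2 = sum of c_i^2 * e_i^2
Positive signature terms (e_i^2 = +1): (-3)^2 + 5^2 + (-2)^2 = 38
Negative signature terms (e_j^2 = -1): (-1)^2 + 3^2 + (-5)^2 = 35
v^2 = 38 - 35 = 3


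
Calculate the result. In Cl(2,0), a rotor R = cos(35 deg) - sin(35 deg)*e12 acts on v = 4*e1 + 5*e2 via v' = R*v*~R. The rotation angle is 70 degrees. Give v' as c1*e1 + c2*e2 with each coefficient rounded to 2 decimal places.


Rotor R = cos(35deg) - sin(35deg)*e12
Rotation angle theta = 2 * 35 = 70 degrees
v' = R*v*~R rotates v by theta.
cos(70deg) = 0.3420, sin(70deg) = 0.9397
v'_1 = 4*cos(70deg) - 5*sin(70deg)
= 4*0.3420 - 5*0.9397
= -3.33
v'_2 = 4*sin(70deg) + 5*cos(70deg)
= 4*0.9397 + 5*0.3420
= 5.47
v' = -3.33*e1 + 5.47*e2


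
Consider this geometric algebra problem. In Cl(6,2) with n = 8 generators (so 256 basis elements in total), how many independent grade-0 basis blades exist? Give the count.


Number of grade-k basis blades in Cl(p,q) with n = p + q is C(n, k).
n = 6 + 2 = 8
C(8, 0) = 8! / (0! * 8!)
= 40320 / (1 * 40320)
= 1


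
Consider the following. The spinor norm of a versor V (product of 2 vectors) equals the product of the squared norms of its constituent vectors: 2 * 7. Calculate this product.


Spinor norm N(V) = |v1|^2 * |v2|^2 * ... * |v2|^2
= 2 * 7
Running product: 2, 14
N(V) = 14


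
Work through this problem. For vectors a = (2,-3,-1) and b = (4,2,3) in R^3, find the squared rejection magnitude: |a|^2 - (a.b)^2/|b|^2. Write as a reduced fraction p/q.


|a|^2 = 2^2 + (-3)^2 + (-1)^2 = 14
|b|^2 = 4^2 + 2^2 + 3^2 = 29
a . b = 2*4 + (-3)*2 + (-1)*3 = -1
(a.b)^2 = (-1)^2 = 1
|rej|^2 = 14 - 1/29
= (406 - 1)/29
= 405/29
In lowest terms: 405/29


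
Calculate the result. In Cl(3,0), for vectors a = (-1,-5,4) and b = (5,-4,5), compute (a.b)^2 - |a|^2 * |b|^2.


a . b = (-1)*5 + (-5)*(-4) + 4*5
= -5 + 20 + 20 = 35
|a|^2 = (-1)^2 + (-5)^2 + 4^2 = 42
|b|^2 = 5^2 + (-4)^2 + 5^2 = 66
(a.b)^2 = 35^2 = 1225
|a|^2 * |b|^2 = 42 * 66 = 2772
Result = 1225 - 2772 = -1547


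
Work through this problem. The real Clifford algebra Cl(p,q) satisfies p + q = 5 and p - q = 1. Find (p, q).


We need p + q = 5 and p - q = 1.
Adding: 2p = 5 + 1 = 6, so p = 3.
Then q = 5 - 3 = 2.
(p, q) = (3, 2)


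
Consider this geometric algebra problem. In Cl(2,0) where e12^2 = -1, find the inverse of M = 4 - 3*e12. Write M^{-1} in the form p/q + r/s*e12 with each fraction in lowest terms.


M = 4 - 3*e12, where e12^2 = -1.
Since M commutes with its reverse ~M = a - b*e12, M * ~M = a^2 - b^2*e12^2 = a^2 + b^2.
So M^{-1} = ~M / (a^2 + b^2) = (a - b*e12)/(a^2 + b^2).
a^2 + b^2 = 16 + 9 = 25
Scalar part = 4/25 = 4/25
Bivector coeff = 3/25 = 3/25
M^{-1} = 4/25 + 3/25*e12


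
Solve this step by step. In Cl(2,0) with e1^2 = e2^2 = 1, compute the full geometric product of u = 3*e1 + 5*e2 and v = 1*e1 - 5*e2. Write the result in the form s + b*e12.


Expand: (3*e1 + 5*e2)(1*e1 - 5*e2)
= 3*1*e1e1 + 3*(-5)*e1e2 + 5*1*e2e1 + 5*(-5)*e2e2
Using e1^2 = e2^2 = 1, e2e1 = -e1e2:
Scalar part s = 3*1 + 5*(-5) = 3 + (-25) = -22
Bivector part b = 3*(-5) - 5*1 = -15 - 5 = -20
uv = -22 - 20*e12


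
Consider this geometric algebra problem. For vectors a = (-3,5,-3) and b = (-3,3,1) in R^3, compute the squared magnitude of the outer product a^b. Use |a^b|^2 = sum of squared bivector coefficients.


a wedge b = (a1*b2 - a2*b1)*e12 + (a1*b3 - a3*b1)*e13 + (a2*b3 - a3*b2)*e23
e12 coeff: (-3)*3 - 5*(-3) = -9 - (-15) = 6
e13 coeff: (-3)*1 - (-3)*(-3) = -3 - 9 = -12
e23 coeff: 5*1 - (-3)*3 = 5 - (-9) = 14
|a wedge b|^2 = 6^2 + (-12)^2 + 14^2
= 36 + 144 + 196
= 376


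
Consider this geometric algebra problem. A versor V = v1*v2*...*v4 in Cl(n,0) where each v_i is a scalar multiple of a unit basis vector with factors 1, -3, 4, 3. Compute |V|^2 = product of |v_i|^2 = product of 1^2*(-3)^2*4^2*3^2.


Each vector v_i has |v_i|^2 = s_i^2
Squared scales: 1^2 = 1, (-3)^2 = 9, 4^2 = 16, 3^2 = 9
|V|^2 = 1 * 9 * 16 * 9
= 1296


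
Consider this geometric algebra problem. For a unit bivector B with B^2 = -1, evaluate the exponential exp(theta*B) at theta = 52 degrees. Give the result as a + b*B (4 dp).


For a unit bivector B with B^2 = -1, the exponential series gives
e^(theta*B) = cos(theta) + sin(theta)*B (the GA analogue of Euler's formula).
theta = 52 degrees = 0.907571 rad
cos(52 deg) = 0.6157
sin(52 deg) = 0.7880
exp(theta*B) = 0.6157 + 0.7880*B


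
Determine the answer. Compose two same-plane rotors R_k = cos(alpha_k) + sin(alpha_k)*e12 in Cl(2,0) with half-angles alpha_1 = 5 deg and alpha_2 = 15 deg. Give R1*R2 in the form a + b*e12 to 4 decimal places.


Same-plane rotors commute and their half-angles add:
R1*R2 = cos(a1 + a2) + sin(a1 + a2)*e12.
a1 + a2 = 5 + 15 = 20 deg
cos(20 deg) = 0.9397
sin(20 deg) = 0.3420
R1*R2 = 0.9397 + 0.3420*e12


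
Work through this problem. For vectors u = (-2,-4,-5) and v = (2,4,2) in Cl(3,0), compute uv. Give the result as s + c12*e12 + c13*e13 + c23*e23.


In Cl(3,0): e_i^2 = 1, e_ie_j = -e_je_i for i != j.
Scalar part = u . v = (-2)*2 + (-4)*4 + (-5)*2
= -4 + (-16) + (-10) = -30
e12 coeff = (-2)*4 - (-4)*2 = -8 - (-8) = 0
e13 coeff = (-2)*2 - (-5)*2 = -4 - (-10) = 6
e23 coeff = (-4)*2 - (-5)*4 = -8 - (-20) = 12
uv = -30 + 0*e12 + 6*e13 + 12*e23


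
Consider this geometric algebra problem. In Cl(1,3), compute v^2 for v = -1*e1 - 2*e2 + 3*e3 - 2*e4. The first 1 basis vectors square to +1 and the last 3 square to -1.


v^2 = sum of c_i^2 * e_i^2
Positive signature terms (e_i^2 = +1): (-1)^2 = 1
Negative signature terms (e_j^2 = -1): (-2)^2 + 3^2 + (-2)^2 = 17
v^2 = 1 - 17 = -16


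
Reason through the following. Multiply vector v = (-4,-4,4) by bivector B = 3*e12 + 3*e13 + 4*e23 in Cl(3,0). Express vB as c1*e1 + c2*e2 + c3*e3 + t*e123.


vB has grade-1 (vector) and grade-3 (trivector) parts: vB = (v _| B) + (v ^ B).
Vector part <vB>_1:
  e1: -v2*b12 - v3*b13 = -(-4)*(3) - (4)*(3) = 0
  e2: v1*b12 - v3*b23 = (-4)*(3) - (4)*(4) = -28
  e3: v1*b13 + v2*b23 = (-4)*(3) + (-4)*(4) = -28
Trivector part <vB>_3:
  e123: v1*b23 - v2*b13 + v3*b12 = (-4)*(4) - (-4)*(3) + (4)*(3) = 8
vB = 0*e1 - 28*e2 - 28*e3 + 8*e123


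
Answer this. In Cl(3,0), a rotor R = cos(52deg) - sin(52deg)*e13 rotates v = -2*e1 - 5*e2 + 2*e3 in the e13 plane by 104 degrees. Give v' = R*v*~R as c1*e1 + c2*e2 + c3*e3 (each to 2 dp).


Rotor R = cos(52deg) - sin(52deg)*e13
Rotation angle theta = 2 * 52 = 104 degrees in the e13 plane (e1 -> e3).
The component perpendicular to the plane (e2) is invariant: v'_2 = v2 = -5.00
cos(104deg) = -0.2419, sin(104deg) = 0.9703
v'_1 = v1*cos(theta) - v3*sin(theta) = -2*(-0.2419) - 2*0.9703 = -1.46
v'_3 = v1*sin(theta) + v3*cos(theta) = -2*0.9703 + 2*(-0.2419) = -2.42
v' = -1.46*e1 - 5.00*e2 - 2.42*e3


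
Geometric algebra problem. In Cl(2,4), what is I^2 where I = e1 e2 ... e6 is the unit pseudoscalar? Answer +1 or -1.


The pseudoscalar I = e1...e_n (product of all n generators) of Cl(p,q) satisfies I^2 = (-1)^(q + n(n-1)/2).
p = 2, q = 4, n = p + q = 6
n(n-1)/2 = 6 * 5 / 2 = 15
Exponent = q + n(n-1)/2 = 4 + 15 = 19
I^2 = (-1)^19 = -1


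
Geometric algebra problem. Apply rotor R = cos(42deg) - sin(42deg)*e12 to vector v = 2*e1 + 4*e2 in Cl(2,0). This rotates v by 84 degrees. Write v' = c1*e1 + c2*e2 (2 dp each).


Rotor R = cos(42deg) - sin(42deg)*e12
Rotation angle theta = 2 * 42 = 84 degrees
v' = R*v*~R rotates v by theta.
cos(84deg) = 0.1045, sin(84deg) = 0.9945
v'_1 = 2*cos(84deg) - 4*sin(84deg)
= 2*0.1045 - 4*0.9945
= -3.77
v'_2 = 2*sin(84deg) + 4*cos(84deg)
= 2*0.9945 + 4*0.1045
= 2.41
v' = -3.77*e1 + 2.41*e2


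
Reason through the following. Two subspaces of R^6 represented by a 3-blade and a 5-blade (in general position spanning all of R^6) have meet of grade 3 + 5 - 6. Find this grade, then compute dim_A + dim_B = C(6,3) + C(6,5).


Meet grade = grade(A) + grade(B) - n
= 3 + 5 - 6 = 2
C(6,3) = 20
C(6,5) = 6
dim_A + dim_B = 20 + 6 = 26


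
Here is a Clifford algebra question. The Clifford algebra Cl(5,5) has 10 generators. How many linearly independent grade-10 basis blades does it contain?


Number of grade-k basis blades in Cl(p,q) with n = p + q is C(n, k).
n = 5 + 5 = 10
C(10, 10) = 10! / (10! * 0!)
= 3628800 / (3628800 * 1)
= 1


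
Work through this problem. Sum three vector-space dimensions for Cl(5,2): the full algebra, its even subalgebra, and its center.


n = 5 + 2 = 7
Total dim = 2^7 = 128
Even subalgebra dim = 2^6 = 64
n is odd, so center dim = 2
Sum = 128 + 64 + 2 = 194


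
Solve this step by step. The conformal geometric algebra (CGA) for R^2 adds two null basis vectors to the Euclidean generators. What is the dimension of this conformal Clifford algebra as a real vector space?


The conformal model of R^2 uses Cl(3,1): the 2 Euclidean generators plus two extra orthogonal generators e+ (e+^2 = +1) and e- (e-^2 = -1), from which the null vectors e0, einf are built.
Number of generators m = 2 + 2 = 4.
dim Cl(p,q) = 2^m = 2^4 = 16


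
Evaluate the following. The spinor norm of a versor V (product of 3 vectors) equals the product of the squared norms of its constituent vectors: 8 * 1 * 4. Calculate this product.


Spinor norm N(V) = |v1|^2 * |v2|^2 * ... * |v3|^2
= 8 * 1 * 4
Running product: 8, 8, 32
N(V) = 32


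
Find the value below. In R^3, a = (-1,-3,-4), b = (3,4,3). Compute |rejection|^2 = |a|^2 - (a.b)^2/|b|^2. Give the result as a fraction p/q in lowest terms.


|a|^2 = (-1)^2 + (-3)^2 + (-4)^2 = 26
|b|^2 = 3^2 + 4^2 + 3^2 = 34
a . b = (-1)*3 + (-3)*4 + (-4)*3 = -27
(a.b)^2 = (-27)^2 = 729
|rej|^2 = 26 - 729/34
= (884 - 729)/34
= 155/34
In lowest terms: 155/34


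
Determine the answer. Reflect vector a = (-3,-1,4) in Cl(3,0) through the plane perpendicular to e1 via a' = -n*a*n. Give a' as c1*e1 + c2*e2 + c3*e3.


Reflection formula: a' = -n*a*n, with n = e1 (unit vector, n^2 = 1).
For reflection through hyperplane perp to e1:
The component along e1 flips sign, others stay.
a = (-3, -1, 4)
a' = (3, -1, 4)
a' = 3*e1 - 1*e2 + 4*e3


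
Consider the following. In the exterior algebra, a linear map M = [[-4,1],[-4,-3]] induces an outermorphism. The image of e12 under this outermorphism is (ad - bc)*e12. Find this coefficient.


The outermorphism of a linear map f sends e1^e2 to f(e1)^f(e2).
f(e1) = -4*e1 - 4*e2
f(e2) = 1*e1 - 3*e2
f(e1) ^ f(e2) = (-4*e1 - 4*e2) ^ (1*e1 - 3*e2)
= (-4)*(-3)*e12 + (-4)*1*e21
= (12 - (-4))*e12
= 16*e12
Coefficient = 16
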